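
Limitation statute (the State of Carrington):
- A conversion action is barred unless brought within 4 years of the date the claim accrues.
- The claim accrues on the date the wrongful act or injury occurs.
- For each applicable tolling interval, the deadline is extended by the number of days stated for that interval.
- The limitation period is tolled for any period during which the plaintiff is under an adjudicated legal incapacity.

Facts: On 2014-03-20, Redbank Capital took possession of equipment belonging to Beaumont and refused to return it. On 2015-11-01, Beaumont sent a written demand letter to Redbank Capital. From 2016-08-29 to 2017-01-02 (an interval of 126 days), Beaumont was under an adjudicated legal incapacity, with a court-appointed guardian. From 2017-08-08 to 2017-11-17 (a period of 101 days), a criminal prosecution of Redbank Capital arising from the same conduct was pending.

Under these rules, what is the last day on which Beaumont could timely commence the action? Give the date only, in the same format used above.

2018-07-24

The limitation period began to run on 2014-03-20.
Adding the 4 years base period to 2014-03-20 gives a deadline of 2018-03-20, before any tolling.
The plaintiff's legal incapacity from 2016-08-29 to 2017-01-02 tolled the period for 126 days, extending the deadline to 2018-07-24.
The pending criminal prosecution from 2017-08-08 to 2017-11-17 does not toll the period, because no stated rule makes a criminal prosecution a tolling event.
The other events in the timeline have no effect on the limitation period under the stated rules.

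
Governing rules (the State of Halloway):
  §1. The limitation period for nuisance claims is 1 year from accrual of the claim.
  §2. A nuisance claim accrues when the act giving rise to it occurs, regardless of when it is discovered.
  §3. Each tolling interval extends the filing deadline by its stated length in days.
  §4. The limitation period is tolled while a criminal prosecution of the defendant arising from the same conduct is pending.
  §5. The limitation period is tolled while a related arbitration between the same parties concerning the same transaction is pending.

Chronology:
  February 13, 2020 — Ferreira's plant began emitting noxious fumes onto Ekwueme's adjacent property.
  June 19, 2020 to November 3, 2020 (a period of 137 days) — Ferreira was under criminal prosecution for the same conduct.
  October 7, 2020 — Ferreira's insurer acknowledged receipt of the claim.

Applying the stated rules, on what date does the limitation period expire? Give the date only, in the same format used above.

June 30, 2021

The claim accrued on February 13, 2020, the date of the act.
1 year from February 13, 2020 is February 13, 2021.
The period was tolled for 137 days by the pending criminal prosecution (June 19, 2020 to November 3, 2020), pushing the deadline to June 30, 2021.
The other events in the timeline have no effect on the limitation period under the stated rules.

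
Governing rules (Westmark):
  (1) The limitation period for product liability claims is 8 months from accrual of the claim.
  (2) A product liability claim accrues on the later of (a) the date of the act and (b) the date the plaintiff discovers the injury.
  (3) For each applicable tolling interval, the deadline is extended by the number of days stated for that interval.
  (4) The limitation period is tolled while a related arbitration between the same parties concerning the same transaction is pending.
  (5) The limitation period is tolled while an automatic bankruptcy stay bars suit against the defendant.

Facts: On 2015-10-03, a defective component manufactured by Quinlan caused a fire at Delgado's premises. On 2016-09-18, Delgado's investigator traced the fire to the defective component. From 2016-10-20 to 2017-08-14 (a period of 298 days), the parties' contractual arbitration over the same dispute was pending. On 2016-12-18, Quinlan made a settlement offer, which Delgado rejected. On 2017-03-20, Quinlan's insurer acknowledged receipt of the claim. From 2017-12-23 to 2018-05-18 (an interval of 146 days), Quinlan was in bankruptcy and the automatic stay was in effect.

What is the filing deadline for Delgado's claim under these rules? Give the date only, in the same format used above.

2018-08-05

Because discovery on 2016-09-18 post-dates the 2015-10-03 act, accrual under the later-of rule falls on 2016-09-18.
Adding the 8 months base period to 2016-09-18 gives a deadline of 2017-05-18, before any tolling.
Because the pending related arbitration ran from 2016-10-20 to 2017-08-14, the deadline is extended by 298 days to 2018-03-12.
Because the automatic bankruptcy stay ran from 2017-12-23 to 2018-05-18, the deadline is extended by 146 days to 2018-08-05.
Nothing else in the chronology tolls or restarts the period.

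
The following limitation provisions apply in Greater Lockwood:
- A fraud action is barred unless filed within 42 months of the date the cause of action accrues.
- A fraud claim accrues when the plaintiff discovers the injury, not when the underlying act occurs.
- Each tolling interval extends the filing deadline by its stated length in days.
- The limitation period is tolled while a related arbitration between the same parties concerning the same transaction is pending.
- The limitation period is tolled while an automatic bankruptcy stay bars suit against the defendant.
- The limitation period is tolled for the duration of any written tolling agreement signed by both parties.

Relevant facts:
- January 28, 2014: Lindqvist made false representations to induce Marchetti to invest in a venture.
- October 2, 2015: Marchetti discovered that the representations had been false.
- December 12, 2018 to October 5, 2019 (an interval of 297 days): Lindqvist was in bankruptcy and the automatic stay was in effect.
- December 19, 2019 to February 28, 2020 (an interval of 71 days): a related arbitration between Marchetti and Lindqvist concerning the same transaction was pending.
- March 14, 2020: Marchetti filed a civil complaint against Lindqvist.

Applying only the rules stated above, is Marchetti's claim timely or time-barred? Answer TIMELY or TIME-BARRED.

TIMELY

Accrual is tied to discovery, so the period began on October 2, 2015 rather than on January 28, 2014 when the act occurred.
42 months from October 2, 2015 is April 2, 2019.
Because the automatic bankruptcy stay ran from December 12, 2018 to October 5, 2019, the deadline is extended by 297 days to January 24, 2020.
The period was tolled for 71 days by the pending related arbitration (December 19, 2019 to February 28, 2020), pushing the deadline to April 4, 2020.
Marchetti filed on March 14, 2020, before the April 4, 2020 deadline, so the action is timely.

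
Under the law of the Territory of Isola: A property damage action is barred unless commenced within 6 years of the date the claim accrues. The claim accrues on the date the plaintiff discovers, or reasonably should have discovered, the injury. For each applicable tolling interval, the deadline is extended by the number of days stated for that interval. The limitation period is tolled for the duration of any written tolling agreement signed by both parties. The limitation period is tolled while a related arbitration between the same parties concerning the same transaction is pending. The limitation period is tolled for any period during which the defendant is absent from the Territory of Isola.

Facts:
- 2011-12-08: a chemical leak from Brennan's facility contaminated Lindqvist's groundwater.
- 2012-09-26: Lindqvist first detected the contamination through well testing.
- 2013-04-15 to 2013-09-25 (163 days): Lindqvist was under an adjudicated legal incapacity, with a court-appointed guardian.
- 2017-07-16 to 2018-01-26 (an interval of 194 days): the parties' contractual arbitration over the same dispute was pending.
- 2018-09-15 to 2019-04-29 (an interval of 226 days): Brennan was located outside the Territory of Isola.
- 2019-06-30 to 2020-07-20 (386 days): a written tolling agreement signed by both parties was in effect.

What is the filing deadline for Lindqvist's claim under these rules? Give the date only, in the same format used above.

2020-12-10

Under the discovery rule, the claim accrued on 2012-09-26, when Lindqvist discovered the injury — not on the 2011-12-08 date of the underlying act.
6 years from 2012-09-26 is 2018-09-26.
Because the pending related arbitration ran from 2017-07-16 to 2018-01-26, the deadline is extended by 194 days to 2019-04-08.
The defendant's absence from the jurisdiction from 2018-09-15 to 2019-04-29 tolled the period for 226 days, extending the deadline to 2019-11-20.
The written tolling agreement from 2019-06-30 to 2020-07-20 tolled the period for 386 days, extending the deadline to 2020-12-10.
No stated provision tolls the period for the plaintiff's incapacity, so the interval from 2013-04-15 to 2013-09-25 has no effect on the deadline.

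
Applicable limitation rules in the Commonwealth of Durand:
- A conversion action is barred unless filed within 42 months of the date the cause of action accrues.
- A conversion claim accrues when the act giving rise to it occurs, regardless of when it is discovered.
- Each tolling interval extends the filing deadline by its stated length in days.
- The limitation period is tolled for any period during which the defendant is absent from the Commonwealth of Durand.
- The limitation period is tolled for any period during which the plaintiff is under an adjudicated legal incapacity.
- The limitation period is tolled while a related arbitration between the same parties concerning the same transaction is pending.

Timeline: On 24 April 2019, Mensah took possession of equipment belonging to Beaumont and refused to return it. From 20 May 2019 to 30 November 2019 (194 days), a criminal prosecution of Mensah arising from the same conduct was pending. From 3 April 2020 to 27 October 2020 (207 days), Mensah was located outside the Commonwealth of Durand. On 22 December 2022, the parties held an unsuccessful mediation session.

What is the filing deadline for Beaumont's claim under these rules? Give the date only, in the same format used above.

19 May 2023

The limitation period began to run on 24 April 2019.
42 months from 24 April 2019 is 24 October 2022.
The period was tolled for 207 days by the defendant's absence from the jurisdiction (3 April 2020 to 27 October 2020), pushing the deadline to 19 May 2023.
No stated provision tolls the period for a criminal prosecution, so the interval from 20 May 2019 to 30 November 2019 has no effect on the deadline.
None of the other events listed affects the running of the period under the stated rules.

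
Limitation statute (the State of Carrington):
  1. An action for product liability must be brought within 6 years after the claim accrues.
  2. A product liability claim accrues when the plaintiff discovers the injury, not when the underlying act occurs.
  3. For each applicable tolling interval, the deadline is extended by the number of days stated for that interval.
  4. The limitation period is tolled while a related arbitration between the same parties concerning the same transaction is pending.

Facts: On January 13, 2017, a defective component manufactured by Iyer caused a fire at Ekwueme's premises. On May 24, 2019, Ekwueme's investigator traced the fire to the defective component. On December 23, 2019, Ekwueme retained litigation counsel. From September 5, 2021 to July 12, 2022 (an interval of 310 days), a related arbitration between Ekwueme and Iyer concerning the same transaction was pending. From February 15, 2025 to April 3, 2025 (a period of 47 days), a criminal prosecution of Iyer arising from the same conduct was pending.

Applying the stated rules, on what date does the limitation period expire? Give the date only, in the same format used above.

The claim did not accrue until Ekwueme discovered the injury on May 24, 2019; the January 13, 2017 act date does not start the clock under the stated rule.
The untolled deadline — 6 years after May 24, 2019 — is May 24, 2025.
The pending related arbitration from September 5, 2021 to July 12, 2022 tolled the period for 310 days, extending the deadline to March 30, 2026.
No stated provision tolls the period for a criminal prosecution, so the interval from February 15, 2025 to April 3, 2025 has no effect on the deadline.
Nothing else in the chronology tolls or restarts the period.

March 30, 2026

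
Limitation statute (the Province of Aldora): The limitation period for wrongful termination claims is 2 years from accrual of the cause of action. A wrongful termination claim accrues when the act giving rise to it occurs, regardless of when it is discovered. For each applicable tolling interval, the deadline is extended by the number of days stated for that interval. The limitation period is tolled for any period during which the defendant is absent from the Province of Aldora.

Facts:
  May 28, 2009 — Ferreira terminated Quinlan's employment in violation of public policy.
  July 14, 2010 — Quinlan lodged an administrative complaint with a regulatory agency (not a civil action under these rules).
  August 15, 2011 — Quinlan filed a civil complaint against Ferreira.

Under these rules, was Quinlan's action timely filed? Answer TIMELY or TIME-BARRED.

The limitation period began to run on May 28, 2009.
Adding the 2 years base period to May 28, 2009 gives a deadline of May 28, 2011, before any tolling.
Nothing else in the chronology tolls or restarts the period.
Quinlan filed on August 15, 2011, after the May 28, 2011 deadline, so the action is time-barred.

TIME-BARRED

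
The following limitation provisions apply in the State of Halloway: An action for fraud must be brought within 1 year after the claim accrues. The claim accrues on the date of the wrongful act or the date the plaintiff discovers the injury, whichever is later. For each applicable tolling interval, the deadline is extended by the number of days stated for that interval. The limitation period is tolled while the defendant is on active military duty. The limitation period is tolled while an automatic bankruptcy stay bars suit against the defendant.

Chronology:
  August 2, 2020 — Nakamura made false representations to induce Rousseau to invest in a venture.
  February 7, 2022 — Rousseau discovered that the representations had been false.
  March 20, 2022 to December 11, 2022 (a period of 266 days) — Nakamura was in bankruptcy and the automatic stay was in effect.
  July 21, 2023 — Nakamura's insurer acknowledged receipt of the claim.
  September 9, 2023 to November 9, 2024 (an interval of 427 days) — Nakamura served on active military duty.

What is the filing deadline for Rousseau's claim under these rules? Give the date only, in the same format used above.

Taking the later of the act (August 2, 2020) and discovery (February 7, 2022), the claim accrued on February 7, 2022.
1 year from February 7, 2022 is February 7, 2023.
Because the automatic bankruptcy stay ran from March 20, 2022 to December 11, 2022, the deadline is extended by 266 days to October 31, 2023.
Because the defendant's active military service ran from September 9, 2023 to November 9, 2024, the deadline is extended by 427 days to December 31, 2024.
Nothing else in the chronology tolls or restarts the period.

December 31, 2024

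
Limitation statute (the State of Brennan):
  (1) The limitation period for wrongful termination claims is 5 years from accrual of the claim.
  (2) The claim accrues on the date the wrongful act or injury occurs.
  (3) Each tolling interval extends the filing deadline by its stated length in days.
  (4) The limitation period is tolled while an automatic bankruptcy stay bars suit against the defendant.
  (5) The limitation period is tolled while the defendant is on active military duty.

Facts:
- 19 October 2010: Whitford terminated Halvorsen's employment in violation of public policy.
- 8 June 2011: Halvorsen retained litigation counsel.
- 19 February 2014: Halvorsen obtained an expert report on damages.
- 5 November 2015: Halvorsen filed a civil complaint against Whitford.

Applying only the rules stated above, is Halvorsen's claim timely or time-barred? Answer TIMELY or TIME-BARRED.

The limitation period began to run on 19 October 2010.
The untolled deadline — 5 years after 19 October 2010 — is 19 October 2015.
The other events in the timeline have no effect on the limitation period under the stated rules.
The 5 November 2015 filing falls after the 19 October 2015 deadline; the claim is time-barred.

TIME-BARRED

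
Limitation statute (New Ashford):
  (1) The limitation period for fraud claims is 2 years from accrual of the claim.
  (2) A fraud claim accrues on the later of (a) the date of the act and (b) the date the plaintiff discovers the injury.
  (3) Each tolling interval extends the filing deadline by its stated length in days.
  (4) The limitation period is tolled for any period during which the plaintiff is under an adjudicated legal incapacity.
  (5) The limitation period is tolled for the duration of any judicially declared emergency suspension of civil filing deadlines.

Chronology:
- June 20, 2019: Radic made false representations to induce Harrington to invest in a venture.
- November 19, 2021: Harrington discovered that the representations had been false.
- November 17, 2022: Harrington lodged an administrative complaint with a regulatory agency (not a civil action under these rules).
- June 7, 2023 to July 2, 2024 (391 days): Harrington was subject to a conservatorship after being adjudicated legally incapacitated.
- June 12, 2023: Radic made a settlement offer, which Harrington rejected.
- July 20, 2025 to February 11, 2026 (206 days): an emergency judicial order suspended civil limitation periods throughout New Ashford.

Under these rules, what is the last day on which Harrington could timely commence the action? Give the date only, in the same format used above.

Taking the later of the act (June 20, 2019) and discovery (November 19, 2021), the claim accrued on November 19, 2021.
Adding the 2 years base period to November 19, 2021 gives a deadline of November 19, 2023, before any tolling.
Because the plaintiff's legal incapacity ran from June 7, 2023 to July 2, 2024, the deadline is extended by 391 days to December 14, 2024.
The emergency suspension of filing deadlines starting July 20, 2025 came too late — the period had run on December 14, 2024 — and so does not extend the deadline.
None of the other events listed affects the running of the period under the stated rules.

December 14, 2024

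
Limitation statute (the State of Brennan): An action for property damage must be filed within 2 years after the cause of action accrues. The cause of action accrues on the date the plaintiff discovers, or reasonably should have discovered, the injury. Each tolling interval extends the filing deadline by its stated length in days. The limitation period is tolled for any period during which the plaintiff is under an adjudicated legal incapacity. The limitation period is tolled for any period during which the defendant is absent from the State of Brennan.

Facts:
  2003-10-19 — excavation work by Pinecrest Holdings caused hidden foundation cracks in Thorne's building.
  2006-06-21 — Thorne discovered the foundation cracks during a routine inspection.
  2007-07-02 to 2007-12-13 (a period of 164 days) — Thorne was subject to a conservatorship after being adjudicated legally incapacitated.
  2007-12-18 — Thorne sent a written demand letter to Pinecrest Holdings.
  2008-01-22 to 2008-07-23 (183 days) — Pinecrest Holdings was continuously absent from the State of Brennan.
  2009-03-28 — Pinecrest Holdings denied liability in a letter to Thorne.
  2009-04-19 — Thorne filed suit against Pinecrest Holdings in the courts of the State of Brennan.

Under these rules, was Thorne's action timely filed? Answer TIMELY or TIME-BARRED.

Accrual is tied to discovery, so the period began on 2006-06-21 rather than on 2003-10-19 when the act occurred.
2 years from 2006-06-21 is 2008-06-21.
The plaintiff's legal incapacity from 2007-07-02 to 2007-12-13 tolled the period for 164 days, extending the deadline to 2008-12-02.
The period was tolled for 183 days by the defendant's absence from the jurisdiction (2008-01-22 to 2008-07-23), pushing the deadline to 2009-06-03.
The other events in the timeline have no effect on the limitation period under the stated rules.
Thorne filed on 2009-04-19, before the 2009-06-03 deadline, so the action is timely.

TIMELY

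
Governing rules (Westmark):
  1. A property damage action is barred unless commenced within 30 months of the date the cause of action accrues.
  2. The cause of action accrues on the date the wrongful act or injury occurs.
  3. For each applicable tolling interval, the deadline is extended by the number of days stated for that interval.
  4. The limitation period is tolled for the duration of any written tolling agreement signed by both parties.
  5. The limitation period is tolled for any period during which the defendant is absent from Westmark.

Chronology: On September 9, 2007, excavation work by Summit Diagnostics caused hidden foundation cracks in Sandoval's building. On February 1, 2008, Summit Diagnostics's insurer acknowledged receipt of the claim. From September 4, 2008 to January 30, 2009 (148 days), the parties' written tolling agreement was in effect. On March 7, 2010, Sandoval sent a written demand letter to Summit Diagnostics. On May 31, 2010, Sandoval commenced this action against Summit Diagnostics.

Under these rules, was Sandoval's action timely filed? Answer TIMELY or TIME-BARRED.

TIMELY

The limitation period began to run on September 9, 2007.
The untolled deadline — 30 months after September 9, 2007 — is March 9, 2010.
Because the written tolling agreement ran from September 4, 2008 to January 30, 2009, the deadline is extended by 148 days to August 4, 2010.
None of the other events listed affects the running of the period under the stated rules.
Filing on May 31, 2010 beat the August 4, 2010 deadline — the action is timely.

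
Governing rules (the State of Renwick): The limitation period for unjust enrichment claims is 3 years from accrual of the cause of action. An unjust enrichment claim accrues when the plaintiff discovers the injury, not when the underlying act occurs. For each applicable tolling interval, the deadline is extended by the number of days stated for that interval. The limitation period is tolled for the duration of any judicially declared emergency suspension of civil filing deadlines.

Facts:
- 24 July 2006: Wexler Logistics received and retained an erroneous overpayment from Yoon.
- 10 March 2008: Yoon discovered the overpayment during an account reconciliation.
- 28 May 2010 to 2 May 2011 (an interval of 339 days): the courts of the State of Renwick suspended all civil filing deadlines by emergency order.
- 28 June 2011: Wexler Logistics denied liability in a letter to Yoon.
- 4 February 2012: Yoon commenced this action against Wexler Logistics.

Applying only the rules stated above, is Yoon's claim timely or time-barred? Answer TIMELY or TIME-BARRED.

TIMELY

Accrual is tied to discovery, so the period began on 10 March 2008 rather than on 24 July 2006 when the act occurred.
Adding the 3 years base period to 10 March 2008 gives a deadline of 10 March 2011, before any tolling.
Because the emergency suspension of filing deadlines ran from 28 May 2010 to 2 May 2011, the deadline is extended by 339 days to 12 February 2012.
None of the other events listed affects the running of the period under the stated rules.
The 4 February 2012 filing precedes the 12 February 2012 deadline; the claim is timely.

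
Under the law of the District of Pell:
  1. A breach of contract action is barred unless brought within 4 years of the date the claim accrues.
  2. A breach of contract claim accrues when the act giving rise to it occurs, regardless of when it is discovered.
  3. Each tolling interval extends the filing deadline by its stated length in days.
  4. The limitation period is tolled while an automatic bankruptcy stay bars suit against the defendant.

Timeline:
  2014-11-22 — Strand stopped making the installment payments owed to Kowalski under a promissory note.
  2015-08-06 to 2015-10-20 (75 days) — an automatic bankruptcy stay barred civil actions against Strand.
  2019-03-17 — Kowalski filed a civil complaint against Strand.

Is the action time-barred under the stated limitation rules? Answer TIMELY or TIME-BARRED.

The claim accrued on 2014-11-22, when the wrongful act occurred.
4 years from 2014-11-22 is 2018-11-22.
The period was tolled for 75 days by the automatic bankruptcy stay (2015-08-06 to 2015-10-20), pushing the deadline to 2019-02-05.
Filing on 2019-03-17 missed the 2019-02-05 deadline — the action is time-barred.

TIME-BARRED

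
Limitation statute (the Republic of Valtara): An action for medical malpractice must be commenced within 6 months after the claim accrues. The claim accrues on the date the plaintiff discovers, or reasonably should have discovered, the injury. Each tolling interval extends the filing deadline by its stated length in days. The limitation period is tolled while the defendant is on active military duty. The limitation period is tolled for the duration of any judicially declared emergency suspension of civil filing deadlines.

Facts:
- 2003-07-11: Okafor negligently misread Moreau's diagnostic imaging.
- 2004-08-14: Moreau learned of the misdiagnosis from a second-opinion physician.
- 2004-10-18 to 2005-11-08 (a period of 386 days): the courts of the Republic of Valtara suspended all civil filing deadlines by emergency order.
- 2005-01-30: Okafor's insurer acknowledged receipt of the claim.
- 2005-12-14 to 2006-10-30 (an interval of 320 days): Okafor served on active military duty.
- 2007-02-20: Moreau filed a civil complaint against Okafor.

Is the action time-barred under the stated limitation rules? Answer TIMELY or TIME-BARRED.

TIME-BARRED

The claim did not accrue until Moreau discovered the injury on 2004-08-14; the 2003-07-11 act date does not start the clock under the stated rule.
The untolled deadline — 6 months after 2004-08-14 — is 2005-02-14.
The emergency suspension of filing deadlines from 2004-10-18 to 2005-11-08 tolled the period for 386 days, extending the deadline to 2006-03-07.
The defendant's active military service from 2005-12-14 to 2006-10-30 tolled the period for 320 days, extending the deadline to 2007-01-21.
The other events in the timeline have no effect on the limitation period under the stated rules.
The 2007-02-20 filing falls after the 2007-01-21 deadline; the claim is time-barred.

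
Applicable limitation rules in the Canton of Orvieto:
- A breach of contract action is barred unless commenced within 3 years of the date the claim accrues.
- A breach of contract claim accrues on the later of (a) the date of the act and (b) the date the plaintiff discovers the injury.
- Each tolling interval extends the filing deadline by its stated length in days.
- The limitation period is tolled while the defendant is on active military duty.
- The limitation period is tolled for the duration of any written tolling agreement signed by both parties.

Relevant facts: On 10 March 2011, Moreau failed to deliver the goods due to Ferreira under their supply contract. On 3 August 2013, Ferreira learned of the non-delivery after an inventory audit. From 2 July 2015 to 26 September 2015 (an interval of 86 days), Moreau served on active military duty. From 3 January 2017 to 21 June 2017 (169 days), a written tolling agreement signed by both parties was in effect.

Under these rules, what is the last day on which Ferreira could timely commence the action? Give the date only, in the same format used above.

28 October 2016

Because discovery on 3 August 2013 post-dates the 10 March 2011 act, accrual under the later-of rule falls on 3 August 2013.
The untolled deadline — 3 years after 3 August 2013 — is 3 August 2016.
The defendant's active military service from 2 July 2015 to 26 September 2015 tolled the period for 86 days, extending the deadline to 28 October 2016.
The written tolling agreement starting 3 January 2017 came too late — the period had run on 28 October 2016 — and so does not extend the deadline.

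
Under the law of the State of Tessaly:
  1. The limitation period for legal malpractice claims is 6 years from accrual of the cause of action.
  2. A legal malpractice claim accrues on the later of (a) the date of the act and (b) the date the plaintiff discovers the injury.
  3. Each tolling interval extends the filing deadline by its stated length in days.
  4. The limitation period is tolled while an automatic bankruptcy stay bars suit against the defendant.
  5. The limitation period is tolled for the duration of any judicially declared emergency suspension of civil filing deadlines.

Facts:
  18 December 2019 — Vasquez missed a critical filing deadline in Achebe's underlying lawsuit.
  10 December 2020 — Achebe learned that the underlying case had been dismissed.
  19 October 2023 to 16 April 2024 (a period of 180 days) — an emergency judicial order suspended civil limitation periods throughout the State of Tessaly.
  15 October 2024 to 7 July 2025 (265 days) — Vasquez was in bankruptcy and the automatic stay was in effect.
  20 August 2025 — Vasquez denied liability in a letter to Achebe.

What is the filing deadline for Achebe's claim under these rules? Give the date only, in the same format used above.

Taking the later of the act (18 December 2019) and discovery (10 December 2020), the claim accrued on 10 December 2020.
The untolled deadline — 6 years after 10 December 2020 — is 10 December 2026.
The emergency suspension of filing deadlines from 19 October 2023 to 16 April 2024 tolled the period for 180 days, extending the deadline to 8 June 2027.
The automatic bankruptcy stay from 15 October 2024 to 7 July 2025 tolled the period for 265 days, extending the deadline to 28 February 2028.
Nothing else in the chronology tolls or restarts the period.

28 February 2028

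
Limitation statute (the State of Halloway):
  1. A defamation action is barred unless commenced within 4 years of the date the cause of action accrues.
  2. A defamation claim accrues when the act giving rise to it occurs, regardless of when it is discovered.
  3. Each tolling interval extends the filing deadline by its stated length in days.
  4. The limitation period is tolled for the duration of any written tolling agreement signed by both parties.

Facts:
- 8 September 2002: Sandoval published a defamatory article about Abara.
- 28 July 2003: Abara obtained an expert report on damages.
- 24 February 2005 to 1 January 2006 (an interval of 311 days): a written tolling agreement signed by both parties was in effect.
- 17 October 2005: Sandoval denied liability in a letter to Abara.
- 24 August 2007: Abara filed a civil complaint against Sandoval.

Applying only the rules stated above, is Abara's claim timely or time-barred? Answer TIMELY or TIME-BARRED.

The cause of action accrued on 8 September 2002, the date of the act.
4 years from 8 September 2002 is 8 September 2006.
The written tolling agreement from 24 February 2005 to 1 January 2006 tolled the period for 311 days, extending the deadline to 16 July 2007.
None of the other events listed affects the running of the period under the stated rules.
Abara filed on 24 August 2007, after the 16 July 2007 deadline, so the action is time-barred.

TIME-BARRED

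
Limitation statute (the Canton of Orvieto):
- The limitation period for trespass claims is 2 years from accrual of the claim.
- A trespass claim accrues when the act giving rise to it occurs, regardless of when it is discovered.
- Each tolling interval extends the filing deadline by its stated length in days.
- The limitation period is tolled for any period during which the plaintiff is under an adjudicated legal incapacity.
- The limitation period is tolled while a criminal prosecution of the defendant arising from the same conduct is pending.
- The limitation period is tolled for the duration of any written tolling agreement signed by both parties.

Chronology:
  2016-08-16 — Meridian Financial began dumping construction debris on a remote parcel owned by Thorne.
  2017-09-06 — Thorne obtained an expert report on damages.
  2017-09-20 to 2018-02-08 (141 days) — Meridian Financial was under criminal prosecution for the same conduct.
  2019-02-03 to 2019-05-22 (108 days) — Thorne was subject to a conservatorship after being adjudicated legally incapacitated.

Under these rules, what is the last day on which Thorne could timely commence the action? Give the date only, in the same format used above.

The claim accrued on 2016-08-16, when the wrongful act occurred.
2 years from 2016-08-16 is 2018-08-16.
The period was tolled for 141 days by the pending criminal prosecution (2017-09-20 to 2018-02-08), pushing the deadline to 2019-01-04.
The plaintiff's legal incapacity from 2019-02-03 to 2019-05-22 began after the period had already run on 2019-01-04, so it has no tolling effect.
Nothing else in the chronology tolls or restarts the period.

2019-01-04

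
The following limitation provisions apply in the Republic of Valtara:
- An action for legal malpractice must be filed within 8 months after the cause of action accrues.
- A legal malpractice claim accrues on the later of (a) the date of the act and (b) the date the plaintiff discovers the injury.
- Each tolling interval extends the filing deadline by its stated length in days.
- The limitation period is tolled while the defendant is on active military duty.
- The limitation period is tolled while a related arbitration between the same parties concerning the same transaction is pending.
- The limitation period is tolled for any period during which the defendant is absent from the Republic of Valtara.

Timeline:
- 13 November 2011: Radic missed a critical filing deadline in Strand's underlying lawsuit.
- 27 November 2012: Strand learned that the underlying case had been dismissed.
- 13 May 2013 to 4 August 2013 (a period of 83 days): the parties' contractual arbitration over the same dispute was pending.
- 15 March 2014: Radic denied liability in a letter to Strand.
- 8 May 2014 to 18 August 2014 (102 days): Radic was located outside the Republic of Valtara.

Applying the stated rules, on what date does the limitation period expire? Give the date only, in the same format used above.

Taking the later of the act (13 November 2011) and discovery (27 November 2012), the claim accrued on 27 November 2012.
The untolled deadline — 8 months after 27 November 2012 — is 27 July 2013.
The period was tolled for 83 days by the pending related arbitration (13 May 2013 to 4 August 2013), pushing the deadline to 18 October 2013.
The defendant's absence from the jurisdiction starting 8 May 2014 came too late — the period had run on 18 October 2013 — and so does not extend the deadline.
None of the other events listed affects the running of the period under the stated rules.

18 October 2013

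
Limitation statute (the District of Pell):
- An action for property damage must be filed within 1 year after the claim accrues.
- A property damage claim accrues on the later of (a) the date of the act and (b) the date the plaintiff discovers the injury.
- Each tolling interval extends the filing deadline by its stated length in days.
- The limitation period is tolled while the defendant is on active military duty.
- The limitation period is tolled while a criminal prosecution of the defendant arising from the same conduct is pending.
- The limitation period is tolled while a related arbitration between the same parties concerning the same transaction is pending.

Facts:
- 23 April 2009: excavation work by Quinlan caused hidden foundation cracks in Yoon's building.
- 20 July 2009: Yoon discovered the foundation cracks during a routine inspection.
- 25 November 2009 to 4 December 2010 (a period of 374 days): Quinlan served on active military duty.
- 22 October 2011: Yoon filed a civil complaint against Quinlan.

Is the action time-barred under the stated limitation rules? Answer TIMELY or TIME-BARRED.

TIME-BARRED

Taking the later of the act (23 April 2009) and discovery (20 July 2009), the claim accrued on 20 July 2009.
The untolled deadline — 1 year after 20 July 2009 — is 20 July 2010.
The defendant's active military service from 25 November 2009 to 4 December 2010 tolled the period for 374 days, extending the deadline to 29 July 2011.
Yoon filed on 22 October 2011, after the 29 July 2011 deadline, so the action is time-barred.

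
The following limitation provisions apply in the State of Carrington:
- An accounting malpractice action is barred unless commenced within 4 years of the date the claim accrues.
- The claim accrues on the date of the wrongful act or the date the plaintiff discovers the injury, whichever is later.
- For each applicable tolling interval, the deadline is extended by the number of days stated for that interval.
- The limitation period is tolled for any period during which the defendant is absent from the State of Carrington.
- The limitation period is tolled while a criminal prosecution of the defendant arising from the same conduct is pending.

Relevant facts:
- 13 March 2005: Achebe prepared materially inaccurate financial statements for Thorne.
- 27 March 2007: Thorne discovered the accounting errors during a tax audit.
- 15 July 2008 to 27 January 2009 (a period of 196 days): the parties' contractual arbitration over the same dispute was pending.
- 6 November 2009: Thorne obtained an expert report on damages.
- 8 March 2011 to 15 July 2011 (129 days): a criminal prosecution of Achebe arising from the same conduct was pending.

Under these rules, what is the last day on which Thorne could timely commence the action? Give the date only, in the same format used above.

Taking the later of the act (13 March 2005) and discovery (27 March 2007), the claim accrued on 27 March 2007.
4 years from 27 March 2007 is 27 March 2011.
The period was tolled for 129 days by the pending criminal prosecution (8 March 2011 to 15 July 2011), pushing the deadline to 3 August 2011.
No stated provision tolls the period for a pending arbitration, so the interval from 15 July 2008 to 27 January 2009 has no effect on the deadline.
Nothing else in the chronology tolls or restarts the period.

3 August 2011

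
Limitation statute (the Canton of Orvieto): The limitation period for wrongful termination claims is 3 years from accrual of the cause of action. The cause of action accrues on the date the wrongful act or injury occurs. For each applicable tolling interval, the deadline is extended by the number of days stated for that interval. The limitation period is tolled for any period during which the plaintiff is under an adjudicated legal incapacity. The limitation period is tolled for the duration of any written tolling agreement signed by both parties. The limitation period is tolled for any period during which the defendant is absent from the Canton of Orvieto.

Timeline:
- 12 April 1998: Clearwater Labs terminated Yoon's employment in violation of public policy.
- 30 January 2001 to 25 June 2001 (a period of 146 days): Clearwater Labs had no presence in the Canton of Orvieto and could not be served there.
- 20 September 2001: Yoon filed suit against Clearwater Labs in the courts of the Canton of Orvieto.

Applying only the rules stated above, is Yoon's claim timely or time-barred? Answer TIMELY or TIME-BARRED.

TIME-BARRED

The claim accrued on 12 April 1998, when the wrongful act occurred.
3 years from 12 April 1998 is 12 April 2001.
Because the defendant's absence from the jurisdiction ran from 30 January 2001 to 25 June 2001, the deadline is extended by 146 days to 5 September 2001.
Filing on 20 September 2001 missed the 5 September 2001 deadline — the action is time-barred.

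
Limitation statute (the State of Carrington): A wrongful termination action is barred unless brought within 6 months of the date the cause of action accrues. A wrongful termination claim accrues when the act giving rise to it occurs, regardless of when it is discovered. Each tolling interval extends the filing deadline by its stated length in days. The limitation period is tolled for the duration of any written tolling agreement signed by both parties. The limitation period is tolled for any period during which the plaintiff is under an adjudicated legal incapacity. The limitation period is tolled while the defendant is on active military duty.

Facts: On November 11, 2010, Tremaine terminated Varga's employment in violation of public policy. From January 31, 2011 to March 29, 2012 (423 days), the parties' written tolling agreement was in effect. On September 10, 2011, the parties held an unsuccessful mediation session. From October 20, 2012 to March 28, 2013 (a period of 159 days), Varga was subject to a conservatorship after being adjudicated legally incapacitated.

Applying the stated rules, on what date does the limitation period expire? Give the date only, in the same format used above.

The limitation period began to run on November 11, 2010.
Adding the 6 months base period to November 11, 2010 gives a deadline of May 11, 2011, before any tolling.
Because the written tolling agreement ran from January 31, 2011 to March 29, 2012, the deadline is extended by 423 days to July 7, 2012.
The plaintiff's legal incapacity from October 20, 2012 to March 28, 2013 began after the period had already run on July 7, 2012, so it has no tolling effect.
None of the other events listed affects the running of the period under the stated rules.

July 7, 2012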